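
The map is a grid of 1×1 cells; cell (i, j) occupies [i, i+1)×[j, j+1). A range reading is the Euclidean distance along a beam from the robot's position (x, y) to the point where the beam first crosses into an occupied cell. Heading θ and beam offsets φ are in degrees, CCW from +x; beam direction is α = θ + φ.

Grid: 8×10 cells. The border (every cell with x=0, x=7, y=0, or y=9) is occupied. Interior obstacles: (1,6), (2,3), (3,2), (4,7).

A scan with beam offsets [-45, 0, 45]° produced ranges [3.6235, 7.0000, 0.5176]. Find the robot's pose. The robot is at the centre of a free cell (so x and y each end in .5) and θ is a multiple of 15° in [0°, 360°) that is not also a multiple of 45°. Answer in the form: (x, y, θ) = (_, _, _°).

(x, y, θ) = (3.5, 7.5, 300°)

The pose lattice has 44·16 = 704 candidates. Test each by forward raycasting.
  (1.5, 8.5, 15°): beam 1 = 2.8868 ≠ 3.6235 ✗
  (3.5, 4.5, 75°): beam 1 = 4.0415 ≠ 3.6235 ✗
  (3.5, 8.5, 255°): beam 1 = 2.8868 ≠ 3.6235 ✗
  (2.5, 8.5, 195°): beam 1 = 1.0000 ≠ 3.6235 ✗
  …
  (3.5, 7.5, 300°): r_1=3.6235, r_2=7.0000, r_3=0.5176 — all match ✓
Only this pose fits every beam.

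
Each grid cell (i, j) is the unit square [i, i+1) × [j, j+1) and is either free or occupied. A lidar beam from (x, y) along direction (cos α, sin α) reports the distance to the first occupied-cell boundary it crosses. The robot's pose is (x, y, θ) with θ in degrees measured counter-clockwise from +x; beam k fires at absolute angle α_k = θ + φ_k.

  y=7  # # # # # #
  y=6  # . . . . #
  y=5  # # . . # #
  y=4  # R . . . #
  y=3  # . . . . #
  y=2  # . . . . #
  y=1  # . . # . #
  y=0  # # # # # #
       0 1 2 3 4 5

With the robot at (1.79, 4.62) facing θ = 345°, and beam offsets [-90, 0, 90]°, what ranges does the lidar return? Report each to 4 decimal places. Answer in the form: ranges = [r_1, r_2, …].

ranges = [3.0523, 3.3232, 0.3934]

beam 1: φ=-90°, α=255°
  dir = (cos 255°, sin 255°) = (-0.2588, -0.9659); from cell (1,4)
  next x-line at t=3.0523, next y-line at t=0.6419; Δt_x=3.8637, Δt_y=1.0353
    y: enter (1,3) at t=0.6419
    y: enter (1,2) at t=1.6771
    y: enter (1,1) at t=2.7124
    x: enter (0,1) at t=3.0523 ← occupied
  → r_1 = 3.0523
beam 2: φ=0°, α=345°
  dir = (cos 345°, sin 345°) = (0.9659, -0.2588); from cell (1,4)
  next x-line at t=0.2174, next y-line at t=2.3955; Δt_x=1.0353, Δt_y=3.8637
    x: enter (2,4) at t=0.2174
    x: enter (3,4) at t=1.2527
    x: enter (4,4) at t=2.2880
    y: enter (4,3) at t=2.3955
    x: enter (5,3) at t=3.3232 ← occupied
  → r_2 = 3.3232
beam 3: φ=90°, α=75°
  dir = (cos 75°, sin 75°) = (0.2588, 0.9659); from cell (1,4)
  next x-line at t=0.8114, next y-line at t=0.3934; Δt_x=3.8637, Δt_y=1.0353
    y: enter (1,5) at t=0.3934 ← occupied
  → r_3 = 0.3934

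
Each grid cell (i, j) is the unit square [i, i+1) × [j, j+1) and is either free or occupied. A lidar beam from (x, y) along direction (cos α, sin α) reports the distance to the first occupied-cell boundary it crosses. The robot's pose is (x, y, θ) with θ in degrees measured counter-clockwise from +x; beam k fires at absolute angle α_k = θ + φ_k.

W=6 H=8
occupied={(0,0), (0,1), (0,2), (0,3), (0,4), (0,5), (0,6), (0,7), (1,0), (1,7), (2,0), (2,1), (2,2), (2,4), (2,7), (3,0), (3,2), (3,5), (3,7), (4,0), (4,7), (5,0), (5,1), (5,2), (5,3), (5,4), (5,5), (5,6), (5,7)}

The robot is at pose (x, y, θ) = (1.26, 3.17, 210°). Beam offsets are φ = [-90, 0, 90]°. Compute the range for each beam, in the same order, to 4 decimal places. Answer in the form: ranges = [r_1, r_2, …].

ranges = [0.5200, 0.3002, 1.4800]

beam 1: φ=-90°, α=120°
  dir = (cos 120°, sin 120°) = (-0.5000, 0.8660); from cell (1,3)
  next x-line at t=0.5200, next y-line at t=0.9584; Δt_x=2.0000, Δt_y=1.1547
    x: enter (0,3) at t=0.5200 ← occupied
  → r_1 = 0.5200
beam 2: φ=0°, α=210°
  dir = (cos 210°, sin 210°) = (-0.8660, -0.5000); from cell (1,3)
  next x-line at t=0.3002, next y-line at t=0.3400; Δt_x=1.1547, Δt_y=2.0000
    x: enter (0,3) at t=0.3002 ← occupied
  → r_2 = 0.3002
beam 3: φ=90°, α=300°
  dir = (cos 300°, sin 300°) = (0.5000, -0.8660); from cell (1,3)
  next x-line at t=1.4800, next y-line at t=0.1963; Δt_x=2.0000, Δt_y=1.1547
    y: enter (1,2) at t=0.1963
    y: enter (1,1) at t=1.3510
    x: enter (2,1) at t=1.4800 ← occupied
  → r_3 = 1.4800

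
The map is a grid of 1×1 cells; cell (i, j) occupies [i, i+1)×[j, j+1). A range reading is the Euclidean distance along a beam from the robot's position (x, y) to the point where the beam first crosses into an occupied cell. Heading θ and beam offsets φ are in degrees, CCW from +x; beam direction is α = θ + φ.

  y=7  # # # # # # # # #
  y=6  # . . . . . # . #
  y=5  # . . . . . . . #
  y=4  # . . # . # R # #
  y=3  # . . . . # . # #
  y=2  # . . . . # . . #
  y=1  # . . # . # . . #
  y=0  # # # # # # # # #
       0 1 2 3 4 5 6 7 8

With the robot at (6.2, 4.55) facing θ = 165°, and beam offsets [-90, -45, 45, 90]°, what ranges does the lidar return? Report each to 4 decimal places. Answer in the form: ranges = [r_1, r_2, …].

beam 1: φ=-90°, α=75°
  dir = (cos 75°, sin 75°) = (0.2588, 0.9659); from cell (6,4)
  next x-line at t=3.0910, next y-line at t=0.4659; Δt_x=3.8637, Δt_y=1.0353
    y: enter (6,5) at t=0.4659
    y: enter (6,6) at t=1.5012 ← occupied
  → r_1 = 1.5012
beam 2: φ=-45°, α=120°
  dir = (cos 120°, sin 120°) = (-0.5000, 0.8660); from cell (6,4)
  next x-line at t=0.4000, next y-line at t=0.5196; Δt_x=2.0000, Δt_y=1.1547
    x: enter (5,4) at t=0.4000 ← occupied
  → r_2 = 0.4000
beam 3: φ=45°, α=210°
  dir = (cos 210°, sin 210°) = (-0.8660, -0.5000); from cell (6,4)
  next x-line at t=0.2309, next y-line at t=1.1000; Δt_x=1.1547, Δt_y=2.0000
    x: enter (5,4) at t=0.2309 ← occupied
  → r_3 = 0.2309
beam 4: φ=90°, α=255°
  dir = (cos 255°, sin 255°) = (-0.2588, -0.9659); from cell (6,4)
  next x-line at t=0.7727, next y-line at t=0.5694; Δt_x=3.8637, Δt_y=1.0353
    y: enter (6,3) at t=0.5694
    x: enter (5,3) at t=0.7727 ← occupied
  → r_4 = 0.7727

ranges = [1.5012, 0.4000, 0.2309, 0.7727]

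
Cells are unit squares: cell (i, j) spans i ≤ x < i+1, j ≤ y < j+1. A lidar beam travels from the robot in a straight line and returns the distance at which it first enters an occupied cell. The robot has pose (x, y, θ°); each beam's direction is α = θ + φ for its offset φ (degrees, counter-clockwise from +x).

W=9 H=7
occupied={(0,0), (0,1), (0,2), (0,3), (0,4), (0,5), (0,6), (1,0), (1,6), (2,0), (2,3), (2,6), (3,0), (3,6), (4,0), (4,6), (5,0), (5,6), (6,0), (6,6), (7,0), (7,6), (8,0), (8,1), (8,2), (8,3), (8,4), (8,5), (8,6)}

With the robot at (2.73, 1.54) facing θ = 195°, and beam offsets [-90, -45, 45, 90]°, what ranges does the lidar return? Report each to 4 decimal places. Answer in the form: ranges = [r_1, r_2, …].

ranges = [1.5115, 1.9976, 0.6235, 0.5590]

beam 1: φ=-90°, α=105°
  direction (-0.2588, 0.9659); cell (2,1); t to first gridline: x 2.8205, y 0.4762 (then +3.8637 / +1.0353)
    (2,2) via y @ 0.4762
    (2,3) via y @ 1.5115  # hit
  → r_1 = 1.5115
beam 2: φ=-45°, α=150°
  direction (-0.8660, 0.5000); cell (2,1); t to first gridline: x 0.8429, y 0.9200 (then +1.1547 / +2.0000)
    (1,1) via x @ 0.8429
    (1,2) via y @ 0.9200
    (0,2) via x @ 1.9976  # hit
  → r_2 = 1.9976
beam 3: φ=45°, α=240°
  direction (-0.5000, -0.8660); cell (2,1); t to first gridline: x 1.4600, y 0.6235 (then +2.0000 / +1.1547)
    (2,0) via y @ 0.6235  # hit
  → r_3 = 0.6235
beam 4: φ=90°, α=285°
  direction (0.2588, -0.9659); cell (2,1); t to first gridline: x 1.0432, y 0.5590 (then +3.8637 / +1.0353)
    (2,0) via y @ 0.5590  # hit
  → r_4 = 0.5590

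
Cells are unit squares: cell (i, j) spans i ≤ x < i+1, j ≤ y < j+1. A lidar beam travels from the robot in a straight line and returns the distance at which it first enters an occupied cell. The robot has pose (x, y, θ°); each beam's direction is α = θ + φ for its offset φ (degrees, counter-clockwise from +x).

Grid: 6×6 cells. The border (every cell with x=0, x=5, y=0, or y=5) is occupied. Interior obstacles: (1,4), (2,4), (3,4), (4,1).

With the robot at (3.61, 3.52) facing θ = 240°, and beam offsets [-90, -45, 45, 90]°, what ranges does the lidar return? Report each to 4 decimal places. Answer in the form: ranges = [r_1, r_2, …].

ranges = [0.9600, 2.7021, 1.5736, 1.6050]

beam 1: φ=-90°, α=150°
  dir = (cos 150°, sin 150°) = (-0.8660, 0.5000); from cell (3,3)
  next x-line at t=0.7044, next y-line at t=0.9600; Δt_x=1.1547, Δt_y=2.0000
    x: enter (2,3) at t=0.7044
    y: enter (2,4) at t=0.9600 ← occupied
  → r_1 = 0.9600
beam 2: φ=-45°, α=195°
  dir = (cos 195°, sin 195°) = (-0.9659, -0.2588); from cell (3,3)
  next x-line at t=0.6315, next y-line at t=2.0091; Δt_x=1.0353, Δt_y=3.8637
    x: enter (2,3) at t=0.6315
    x: enter (1,3) at t=1.6668
    y: enter (1,2) at t=2.0091
    x: enter (0,2) at t=2.7021 ← occupied
  → r_2 = 2.7021
beam 3: φ=45°, α=285°
  dir = (cos 285°, sin 285°) = (0.2588, -0.9659); from cell (3,3)
  next x-line at t=1.5068, next y-line at t=0.5383; Δt_x=3.8637, Δt_y=1.0353
    y: enter (3,2) at t=0.5383
    x: enter (4,2) at t=1.5068
    y: enter (4,1) at t=1.5736 ← occupied
  → r_3 = 1.5736
beam 4: φ=90°, α=330°
  dir = (cos 330°, sin 330°) = (0.8660, -0.5000); from cell (3,3)
  next x-line at t=0.4503, next y-line at t=1.0400; Δt_x=1.1547, Δt_y=2.0000
    x: enter (4,3) at t=0.4503
    y: enter (4,2) at t=1.0400
    x: enter (5,2) at t=1.6050 ← occupied
  → r_4 = 1.6050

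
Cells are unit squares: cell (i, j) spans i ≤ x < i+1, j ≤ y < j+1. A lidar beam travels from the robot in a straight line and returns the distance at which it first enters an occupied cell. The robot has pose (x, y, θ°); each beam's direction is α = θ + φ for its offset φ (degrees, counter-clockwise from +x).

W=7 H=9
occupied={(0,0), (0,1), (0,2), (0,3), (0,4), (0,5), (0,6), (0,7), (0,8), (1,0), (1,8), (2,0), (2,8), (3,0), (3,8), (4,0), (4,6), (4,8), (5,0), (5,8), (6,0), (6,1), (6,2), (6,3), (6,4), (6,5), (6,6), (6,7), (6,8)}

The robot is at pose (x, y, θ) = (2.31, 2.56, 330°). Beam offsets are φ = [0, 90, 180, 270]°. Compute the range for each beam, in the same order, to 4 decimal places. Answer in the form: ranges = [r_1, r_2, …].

beam 1: φ=0°, α=330°
  dir = (cos 330°, sin 330°) = (0.8660, -0.5000); from cell (2,2)
  next x-line at t=0.7967, next y-line at t=1.1200; Δt_x=1.1547, Δt_y=2.0000
    x: enter (3,2) at t=0.7967
    y: enter (3,1) at t=1.1200
    x: enter (4,1) at t=1.9514
    x: enter (5,1) at t=3.1061
    y: enter (5,0) at t=3.1200 ← occupied
  → r_1 = 3.1200
beam 2: φ=90°, α=60°
  dir = (cos 60°, sin 60°) = (0.5000, 0.8660); from cell (2,2)
  next x-line at t=1.3800, next y-line at t=0.5081; Δt_x=2.0000, Δt_y=1.1547
    y: enter (2,3) at t=0.5081
    x: enter (3,3) at t=1.3800
    y: enter (3,4) at t=1.6628
    y: enter (3,5) at t=2.8175
    x: enter (4,5) at t=3.3800
    y: enter (4,6) at t=3.9722 ← occupied
  → r_2 = 3.9722
beam 3: φ=180°, α=150°
  dir = (cos 150°, sin 150°) = (-0.8660, 0.5000); from cell (2,2)
  next x-line at t=0.3580, next y-line at t=0.8800; Δt_x=1.1547, Δt_y=2.0000
    x: enter (1,2) at t=0.3580
    y: enter (1,3) at t=0.8800
    x: enter (0,3) at t=1.5127 ← occupied
  → r_3 = 1.5127
beam 4: φ=270°, α=240°
  dir = (cos 240°, sin 240°) = (-0.5000, -0.8660); from cell (2,2)
  next x-line at t=0.6200, next y-line at t=0.6466; Δt_x=2.0000, Δt_y=1.1547
    x: enter (1,2) at t=0.6200
    y: enter (1,1) at t=0.6466
    y: enter (1,0) at t=1.8013 ← occupied
  → r_4 = 1.8013

ranges = [3.1200, 3.9722, 1.5127, 1.8013]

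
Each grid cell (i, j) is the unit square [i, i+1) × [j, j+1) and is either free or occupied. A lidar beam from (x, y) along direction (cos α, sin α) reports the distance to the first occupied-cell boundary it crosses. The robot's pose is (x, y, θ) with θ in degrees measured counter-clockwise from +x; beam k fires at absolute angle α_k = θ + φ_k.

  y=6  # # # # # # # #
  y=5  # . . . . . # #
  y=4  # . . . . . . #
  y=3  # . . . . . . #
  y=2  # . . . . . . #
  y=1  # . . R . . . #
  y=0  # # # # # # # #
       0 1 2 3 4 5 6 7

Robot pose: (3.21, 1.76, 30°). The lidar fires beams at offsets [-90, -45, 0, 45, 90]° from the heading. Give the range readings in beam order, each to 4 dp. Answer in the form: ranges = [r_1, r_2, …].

beam 1: φ=-90°, α=300°
  cosα=0.5000 sinα=-0.8660 | (3,1) | tMaxX 1.5800 tMaxY 0.8776 | tΔX 2.0000 tΔY 1.1547
    t=0.8776 [y] (3,0) — stop
  → r_1 = 0.8776
beam 2: φ=-45°, α=345°
  cosα=0.9659 sinα=-0.2588 | (3,1) | tMaxX 0.8179 tMaxY 2.9364 | tΔX 1.0353 tΔY 3.8637
    t=0.8179 [x] (4,1)
    t=1.8531 [x] (5,1)
    t=2.8884 [x] (6,1)
    t=2.9364 [y] (6,0) — stop
  → r_2 = 2.9364
beam 3: φ=0°, α=30°
  cosα=0.8660 sinα=0.5000 | (3,1) | tMaxX 0.9122 tMaxY 0.4800 | tΔX 1.1547 tΔY 2.0000
    t=0.4800 [y] (3,2)
    t=0.9122 [x] (4,2)
    t=2.0669 [x] (5,2)
    t=2.4800 [y] (5,3)
    t=3.2216 [x] (6,3)
    t=4.3763 [x] (7,3) — stop
  → r_3 = 4.3763
beam 4: φ=45°, α=75°
  cosα=0.2588 sinα=0.9659 | (3,1) | tMaxX 3.0523 tMaxY 0.2485 | tΔX 3.8637 tΔY 1.0353
    t=0.2485 [y] (3,2)
    t=1.2837 [y] (3,3)
    t=2.3190 [y] (3,4)
    t=3.0523 [x] (4,4)
    t=3.3543 [y] (4,5)
    t=4.3896 [y] (4,6) — stop
  → r_4 = 4.3896
beam 5: φ=90°, α=120°
  cosα=-0.5000 sinα=0.8660 | (3,1) | tMaxX 0.4200 tMaxY 0.2771 | tΔX 2.0000 tΔY 1.1547
    t=0.2771 [y] (3,2)
    t=0.4200 [x] (2,2)
    t=1.4318 [y] (2,3)
    t=2.4200 [x] (1,3)
    t=2.5865 [y] (1,4)
    t=3.7412 [y] (1,5)
    t=4.4200 [x] (0,5) — stop
  → r_5 = 4.4200

ranges = [0.8776, 2.9364, 4.3763, 4.3896, 4.4200]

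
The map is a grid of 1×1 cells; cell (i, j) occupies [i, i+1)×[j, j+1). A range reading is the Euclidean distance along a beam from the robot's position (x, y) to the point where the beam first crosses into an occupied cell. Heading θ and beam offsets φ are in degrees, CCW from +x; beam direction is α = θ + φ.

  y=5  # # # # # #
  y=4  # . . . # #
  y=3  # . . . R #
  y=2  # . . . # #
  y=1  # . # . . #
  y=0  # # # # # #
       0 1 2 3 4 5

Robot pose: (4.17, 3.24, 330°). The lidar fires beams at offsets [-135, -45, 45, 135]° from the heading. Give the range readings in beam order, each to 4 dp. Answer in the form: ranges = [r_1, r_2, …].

beam 1: φ=-135°, α=195°
  dir = (cos 195°, sin 195°) = (-0.9659, -0.2588); from cell (4,3)
  next x-line at t=0.1760, next y-line at t=0.9273; Δt_x=1.0353, Δt_y=3.8637
    x: enter (3,3) at t=0.1760
    y: enter (3,2) at t=0.9273
    x: enter (2,2) at t=1.2113
    x: enter (1,2) at t=2.2465
    x: enter (0,2) at t=3.2818 ← occupied
  → r_1 = 3.2818
beam 2: φ=-45°, α=285°
  dir = (cos 285°, sin 285°) = (0.2588, -0.9659); from cell (4,3)
  next x-line at t=3.2069, next y-line at t=0.2485; Δt_x=3.8637, Δt_y=1.0353
    y: enter (4,2) at t=0.2485 ← occupied
  → r_2 = 0.2485
beam 3: φ=45°, α=15°
  dir = (cos 15°, sin 15°) = (0.9659, 0.2588); from cell (4,3)
  next x-line at t=0.8593, next y-line at t=2.9364; Δt_x=1.0353, Δt_y=3.8637
    x: enter (5,3) at t=0.8593 ← occupied
  → r_3 = 0.8593
beam 4: φ=135°, α=105°
  dir = (cos 105°, sin 105°) = (-0.2588, 0.9659); from cell (4,3)
  next x-line at t=0.6568, next y-line at t=0.7868; Δt_x=3.8637, Δt_y=1.0353
    x: enter (3,3) at t=0.6568
    y: enter (3,4) at t=0.7868
    y: enter (3,5) at t=1.8221 ← occupied
  → r_4 = 1.8221

ranges = [3.2818, 0.2485, 0.8593, 1.8221]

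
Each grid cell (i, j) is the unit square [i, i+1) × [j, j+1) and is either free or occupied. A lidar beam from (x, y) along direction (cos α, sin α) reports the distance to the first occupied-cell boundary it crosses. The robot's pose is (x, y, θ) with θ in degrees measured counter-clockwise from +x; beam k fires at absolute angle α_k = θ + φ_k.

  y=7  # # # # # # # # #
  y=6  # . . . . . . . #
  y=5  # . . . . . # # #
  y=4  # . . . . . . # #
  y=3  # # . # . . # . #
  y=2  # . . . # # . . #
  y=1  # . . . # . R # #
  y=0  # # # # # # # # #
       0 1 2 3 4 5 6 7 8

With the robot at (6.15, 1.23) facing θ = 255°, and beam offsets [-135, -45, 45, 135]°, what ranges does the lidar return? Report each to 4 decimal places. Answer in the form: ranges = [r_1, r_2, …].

beam 1: φ=-135°, α=120°
  direction (-0.5000, 0.8660); cell (6,1); t to first gridline: x 0.3000, y 0.8891 (then +2.0000 / +1.1547)
    (5,1) via x @ 0.3000
    (5,2) via y @ 0.8891  # hit
  → r_1 = 0.8891
beam 2: φ=-45°, α=210°
  direction (-0.8660, -0.5000); cell (6,1); t to first gridline: x 0.1732, y 0.4600 (then +1.1547 / +2.0000)
    (5,1) via x @ 0.1732
    (5,0) via y @ 0.4600  # hit
  → r_2 = 0.4600
beam 3: φ=45°, α=300°
  direction (0.5000, -0.8660); cell (6,1); t to first gridline: x 1.7000, y 0.2656 (then +2.0000 / +1.1547)
    (6,0) via y @ 0.2656  # hit
  → r_3 = 0.2656
beam 4: φ=135°, α=30°
  direction (0.8660, 0.5000); cell (6,1); t to first gridline: x 0.9815, y 1.5400 (then +1.1547 / +2.0000)
    (7,1) via x @ 0.9815  # hit
  → r_4 = 0.9815

ranges = [0.8891, 0.4600, 0.2656, 0.9815]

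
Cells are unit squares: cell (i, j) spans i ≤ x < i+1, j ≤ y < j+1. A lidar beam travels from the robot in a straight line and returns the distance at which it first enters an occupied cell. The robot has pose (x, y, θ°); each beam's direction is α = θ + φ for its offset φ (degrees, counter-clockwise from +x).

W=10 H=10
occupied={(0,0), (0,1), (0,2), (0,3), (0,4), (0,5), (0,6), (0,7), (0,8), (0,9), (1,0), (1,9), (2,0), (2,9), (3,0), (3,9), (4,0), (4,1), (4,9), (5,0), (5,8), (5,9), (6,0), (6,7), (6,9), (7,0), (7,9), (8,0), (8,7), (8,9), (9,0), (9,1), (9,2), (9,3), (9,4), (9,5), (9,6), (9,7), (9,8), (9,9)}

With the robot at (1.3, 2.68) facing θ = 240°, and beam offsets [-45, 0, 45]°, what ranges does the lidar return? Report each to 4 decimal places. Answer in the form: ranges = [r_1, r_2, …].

ranges = [0.3106, 0.6000, 1.7393]

beam 1: φ=-45°, α=195°
  direction (-0.9659, -0.2588); cell (1,2); t to first gridline: x 0.3106, y 2.6273 (then +1.0353 / +3.8637)
    (0,2) via x @ 0.3106  # hit
  → r_1 = 0.3106
beam 2: φ=0°, α=240°
  direction (-0.5000, -0.8660); cell (1,2); t to first gridline: x 0.6000, y 0.7852 (then +2.0000 / +1.1547)
    (0,2) via x @ 0.6000  # hit
  → r_2 = 0.6000
beam 3: φ=45°, α=285°
  direction (0.2588, -0.9659); cell (1,2); t to first gridline: x 2.7046, y 0.7040 (then +3.8637 / +1.0353)
    (1,1) via y @ 0.7040
    (1,0) via y @ 1.7393  # hit
  → r_3 = 1.7393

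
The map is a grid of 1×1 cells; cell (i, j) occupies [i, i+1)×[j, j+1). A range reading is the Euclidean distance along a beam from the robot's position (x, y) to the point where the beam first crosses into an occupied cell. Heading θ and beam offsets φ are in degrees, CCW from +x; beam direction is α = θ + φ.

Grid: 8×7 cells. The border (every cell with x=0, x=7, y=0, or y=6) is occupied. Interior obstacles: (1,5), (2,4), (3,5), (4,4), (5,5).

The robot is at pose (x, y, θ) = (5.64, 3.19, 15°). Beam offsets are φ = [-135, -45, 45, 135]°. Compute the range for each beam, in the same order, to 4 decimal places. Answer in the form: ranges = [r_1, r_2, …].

ranges = [2.5288, 1.5704, 2.7200, 1.6200]

beam 1: φ=-135°, α=240°
  d=(-0.5000,-0.8660)  start (5,3)  tX=1.2800 tY=0.2194  stride 1/|dx|=2.0000 1/|dy|=1.1547
    cross y-line → (5,2), t=0.2194
    cross x-line → (4,2), t=1.2800
    cross y-line → (4,1), t=1.3741
    cross y-line → (4,0), t=2.5288 (wall)
  → r_1 = 2.5288
beam 2: φ=-45°, α=330°
  d=(0.8660,-0.5000)  start (5,3)  tX=0.4157 tY=0.3800  stride 1/|dx|=1.1547 1/|dy|=2.0000
    cross y-line → (5,2), t=0.3800
    cross x-line → (6,2), t=0.4157
    cross x-line → (7,2), t=1.5704 (wall)
  → r_2 = 1.5704
beam 3: φ=45°, α=60°
  d=(0.5000,0.8660)  start (5,3)  tX=0.7200 tY=0.9353  stride 1/|dx|=2.0000 1/|dy|=1.1547
    cross x-line → (6,3), t=0.7200
    cross y-line → (6,4), t=0.9353
    cross y-line → (6,5), t=2.0900
    cross x-line → (7,5), t=2.7200 (wall)
  → r_3 = 2.7200
beam 4: φ=135°, α=150°
  d=(-0.8660,0.5000)  start (5,3)  tX=0.7390 tY=1.6200  stride 1/|dx|=1.1547 1/|dy|=2.0000
    cross x-line → (4,3), t=0.7390
    cross y-line → (4,4), t=1.6200 (wall)
  → r_4 = 1.6200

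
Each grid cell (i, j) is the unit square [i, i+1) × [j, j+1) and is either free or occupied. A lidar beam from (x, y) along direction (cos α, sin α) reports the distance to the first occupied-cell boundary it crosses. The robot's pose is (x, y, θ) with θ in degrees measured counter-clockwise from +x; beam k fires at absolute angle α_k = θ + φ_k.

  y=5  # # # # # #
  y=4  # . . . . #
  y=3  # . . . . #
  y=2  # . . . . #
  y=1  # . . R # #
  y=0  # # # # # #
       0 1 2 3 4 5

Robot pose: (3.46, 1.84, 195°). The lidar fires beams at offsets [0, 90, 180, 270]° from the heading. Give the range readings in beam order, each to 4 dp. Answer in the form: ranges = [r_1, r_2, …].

beam 1: φ=0°, α=195°
  cosα=-0.9659 sinα=-0.2588 | (3,1) | tMaxX 0.4762 tMaxY 3.2455 | tΔX 1.0353 tΔY 3.8637
    t=0.4762 [x] (2,1)
    t=1.5115 [x] (1,1)
    t=2.5468 [x] (0,1) — stop
  → r_1 = 2.5468
beam 2: φ=90°, α=285°
  cosα=0.2588 sinα=-0.9659 | (3,1) | tMaxX 2.0864 tMaxY 0.8696 | tΔX 3.8637 tΔY 1.0353
    t=0.8696 [y] (3,0) — stop
  → r_2 = 0.8696
beam 3: φ=180°, α=15°
  cosα=0.9659 sinα=0.2588 | (3,1) | tMaxX 0.5590 tMaxY 0.6182 | tΔX 1.0353 tΔY 3.8637
    t=0.5590 [x] (4,1) — stop
  → r_3 = 0.5590
beam 4: φ=270°, α=105°
  cosα=-0.2588 sinα=0.9659 | (3,1) | tMaxX 1.7773 tMaxY 0.1656 | tΔX 3.8637 tΔY 1.0353
    t=0.1656 [y] (3,2)
    t=1.2009 [y] (3,3)
    t=1.7773 [x] (2,3)
    t=2.2362 [y] (2,4)
    t=3.2715 [y] (2,5) — stop
  → r_4 = 3.2715

ranges = [2.5468, 0.8696, 0.5590, 3.2715]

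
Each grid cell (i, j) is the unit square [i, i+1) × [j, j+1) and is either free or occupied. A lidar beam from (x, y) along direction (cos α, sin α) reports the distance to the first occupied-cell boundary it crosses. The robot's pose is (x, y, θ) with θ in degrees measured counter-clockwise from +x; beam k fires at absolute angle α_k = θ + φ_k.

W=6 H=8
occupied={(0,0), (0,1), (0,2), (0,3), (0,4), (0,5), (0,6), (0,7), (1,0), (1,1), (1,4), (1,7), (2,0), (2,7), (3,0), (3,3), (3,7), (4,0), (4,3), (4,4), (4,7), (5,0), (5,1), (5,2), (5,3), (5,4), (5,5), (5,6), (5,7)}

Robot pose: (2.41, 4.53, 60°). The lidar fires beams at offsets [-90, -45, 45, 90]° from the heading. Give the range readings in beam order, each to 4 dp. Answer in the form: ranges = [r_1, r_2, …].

ranges = [1.0600, 1.6461, 2.5571, 0.4734]

beam 1: φ=-90°, α=330°
  d=(0.8660,-0.5000)  start (2,4)  tX=0.6813 tY=1.0600  stride 1/|dx|=1.1547 1/|dy|=2.0000
    cross x-line → (3,4), t=0.6813
    cross y-line → (3,3), t=1.0600 (wall)
  → r_1 = 1.0600
beam 2: φ=-45°, α=15°
  d=(0.9659,0.2588)  start (2,4)  tX=0.6108 tY=1.8159  stride 1/|dx|=1.0353 1/|dy|=3.8637
    cross x-line → (3,4), t=0.6108
    cross x-line → (4,4), t=1.6461 (wall)
  → r_2 = 1.6461
beam 3: φ=45°, α=105°
  d=(-0.2588,0.9659)  start (2,4)  tX=1.5841 tY=0.4866  stride 1/|dx|=3.8637 1/|dy|=1.0353
    cross y-line → (2,5), t=0.4866
    cross y-line → (2,6), t=1.5219
    cross x-line → (1,6), t=1.5841
    cross y-line → (1,7), t=2.5571 (wall)
  → r_3 = 2.5571
beam 4: φ=90°, α=150°
  d=(-0.8660,0.5000)  start (2,4)  tX=0.4734 tY=0.9400  stride 1/|dx|=1.1547 1/|dy|=2.0000
    cross x-line → (1,4), t=0.4734 (wall)
  → r_4 = 0.4734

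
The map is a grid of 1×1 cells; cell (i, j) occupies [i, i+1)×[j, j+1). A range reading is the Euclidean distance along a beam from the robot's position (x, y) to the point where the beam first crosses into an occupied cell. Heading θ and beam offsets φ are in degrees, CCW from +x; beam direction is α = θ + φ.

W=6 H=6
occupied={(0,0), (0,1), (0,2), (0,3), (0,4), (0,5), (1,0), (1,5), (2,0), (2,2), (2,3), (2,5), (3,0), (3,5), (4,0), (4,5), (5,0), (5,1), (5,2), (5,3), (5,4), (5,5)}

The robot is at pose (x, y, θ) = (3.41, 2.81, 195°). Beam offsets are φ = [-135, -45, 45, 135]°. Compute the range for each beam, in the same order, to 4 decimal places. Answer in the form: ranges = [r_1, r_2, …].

ranges = [2.5288, 0.4734, 0.8200, 1.8360]

beam 1: φ=-135°, α=60°
  cosα=0.5000 sinα=0.8660 | (3,2) | tMaxX 1.1800 tMaxY 0.2194 | tΔX 2.0000 tΔY 1.1547
    t=0.2194 [y] (3,3)
    t=1.1800 [x] (4,3)
    t=1.3741 [y] (4,4)
    t=2.5288 [y] (4,5) — stop
  → r_1 = 2.5288
beam 2: φ=-45°, α=150°
  cosα=-0.8660 sinα=0.5000 | (3,2) | tMaxX 0.4734 tMaxY 0.3800 | tΔX 1.1547 tΔY 2.0000
    t=0.3800 [y] (3,3)
    t=0.4734 [x] (2,3) — stop
  → r_2 = 0.4734
beam 3: φ=45°, α=240°
  cosα=-0.5000 sinα=-0.8660 | (3,2) | tMaxX 0.8200 tMaxY 0.9353 | tΔX 2.0000 tΔY 1.1547
    t=0.8200 [x] (2,2) — stop
  → r_3 = 0.8200
beam 4: φ=135°, α=330°
  cosα=0.8660 sinα=-0.5000 | (3,2) | tMaxX 0.6813 tMaxY 1.6200 | tΔX 1.1547 tΔY 2.0000
    t=0.6813 [x] (4,2)
    t=1.6200 [y] (4,1)
    t=1.8360 [x] (5,1) — stop
  → r_4 = 1.8360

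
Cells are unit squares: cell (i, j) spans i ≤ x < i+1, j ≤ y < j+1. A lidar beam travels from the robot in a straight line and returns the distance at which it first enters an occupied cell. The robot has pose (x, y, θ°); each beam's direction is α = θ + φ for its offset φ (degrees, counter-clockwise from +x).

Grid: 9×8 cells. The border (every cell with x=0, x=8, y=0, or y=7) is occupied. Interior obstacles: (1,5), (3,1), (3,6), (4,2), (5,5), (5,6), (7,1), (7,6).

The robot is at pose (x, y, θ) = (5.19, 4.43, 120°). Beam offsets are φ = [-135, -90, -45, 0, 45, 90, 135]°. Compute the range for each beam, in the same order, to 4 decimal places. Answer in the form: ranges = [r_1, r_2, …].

ranges = [2.9091, 3.1400, 0.5901, 2.3800, 3.3025, 4.8382, 1.4804]

beam 1: φ=-135°, α=345°
  direction (0.9659, -0.2588); cell (5,4); t to first gridline: x 0.8386, y 1.6614 (then +1.0353 / +3.8637)
    (6,4) via x @ 0.8386
    (6,3) via y @ 1.6614
    (7,3) via x @ 1.8738
    (8,3) via x @ 2.9091  # hit
  → r_1 = 2.9091
beam 2: φ=-90°, α=30°
  direction (0.8660, 0.5000); cell (5,4); t to first gridline: x 0.9353, y 1.1400 (then +1.1547 / +2.0000)
    (6,4) via x @ 0.9353
    (6,5) via y @ 1.1400
    (7,5) via x @ 2.0900
    (7,6) via y @ 3.1400  # hit
  → r_2 = 3.1400
beam 3: φ=-45°, α=75°
  direction (0.2588, 0.9659); cell (5,4); t to first gridline: x 3.1296, y 0.5901 (then +3.8637 / +1.0353)
    (5,5) via y @ 0.5901  # hit
  → r_3 = 0.5901
beam 4: φ=0°, α=120°
  direction (-0.5000, 0.8660); cell (5,4); t to first gridline: x 0.3800, y 0.6582 (then +2.0000 / +1.1547)
    (4,4) via x @ 0.3800
    (4,5) via y @ 0.6582
    (4,6) via y @ 1.8129
    (3,6) via x @ 2.3800  # hit
  → r_4 = 2.3800
beam 5: φ=45°, α=165°
  direction (-0.9659, 0.2588); cell (5,4); t to first gridline: x 0.1967, y 2.2023 (then +1.0353 / +3.8637)
    (4,4) via x @ 0.1967
    (3,4) via x @ 1.2320
    (3,5) via y @ 2.2023
    (2,5) via x @ 2.2673
    (1,5) via x @ 3.3025  # hit
  → r_5 = 3.3025
beam 6: φ=90°, α=210°
  direction (-0.8660, -0.5000); cell (5,4); t to first gridline: x 0.2194, y 0.8600 (then +1.1547 / +2.0000)
    (4,4) via x @ 0.2194
    (4,3) via y @ 0.8600
    (3,3) via x @ 1.3741
    (2,3) via x @ 2.5288
    (2,2) via y @ 2.8600
    (1,2) via x @ 3.6835
    (0,2) via x @ 4.8382  # hit
  → r_6 = 4.8382
beam 7: φ=135°, α=255°
  direction (-0.2588, -0.9659); cell (5,4); t to first gridline: x 0.7341, y 0.4452 (then +3.8637 / +1.0353)
    (5,3) via y @ 0.4452
    (4,3) via x @ 0.7341
    (4,2) via y @ 1.4804  # hit
  → r_7 = 1.4804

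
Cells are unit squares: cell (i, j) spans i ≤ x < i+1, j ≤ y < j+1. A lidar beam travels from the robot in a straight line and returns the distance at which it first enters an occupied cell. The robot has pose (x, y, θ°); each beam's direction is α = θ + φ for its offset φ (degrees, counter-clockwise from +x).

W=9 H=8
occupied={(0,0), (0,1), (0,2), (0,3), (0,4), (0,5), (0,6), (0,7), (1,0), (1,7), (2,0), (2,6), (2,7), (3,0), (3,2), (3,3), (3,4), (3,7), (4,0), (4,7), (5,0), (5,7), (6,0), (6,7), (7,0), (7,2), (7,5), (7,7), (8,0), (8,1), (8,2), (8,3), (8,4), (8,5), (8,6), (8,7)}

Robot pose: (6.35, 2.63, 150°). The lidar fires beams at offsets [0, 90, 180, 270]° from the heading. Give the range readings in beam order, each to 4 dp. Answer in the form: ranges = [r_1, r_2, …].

ranges = [2.7135, 1.8822, 0.7506, 2.7366]

beam 1: φ=0°, α=150°
  dir = (cos 150°, sin 150°) = (-0.8660, 0.5000); from cell (6,2)
  next x-line at t=0.4041, next y-line at t=0.7400; Δt_x=1.1547, Δt_y=2.0000
    x: enter (5,2) at t=0.4041
    y: enter (5,3) at t=0.7400
    x: enter (4,3) at t=1.5588
    x: enter (3,3) at t=2.7135 ← occupied
  → r_1 = 2.7135
beam 2: φ=90°, α=240°
  dir = (cos 240°, sin 240°) = (-0.5000, -0.8660); from cell (6,2)
  next x-line at t=0.7000, next y-line at t=0.7275; Δt_x=2.0000, Δt_y=1.1547
    x: enter (5,2) at t=0.7000
    y: enter (5,1) at t=0.7275
    y: enter (5,0) at t=1.8822 ← occupied
  → r_2 = 1.8822
beam 3: φ=180°, α=330°
  dir = (cos 330°, sin 330°) = (0.8660, -0.5000); from cell (6,2)
  next x-line at t=0.7506, next y-line at t=1.2600; Δt_x=1.1547, Δt_y=2.0000
    x: enter (7,2) at t=0.7506 ← occupied
  → r_3 = 0.7506
beam 4: φ=270°, α=60°
  dir = (cos 60°, sin 60°) = (0.5000, 0.8660); from cell (6,2)
  next x-line at t=1.3000, next y-line at t=0.4272; Δt_x=2.0000, Δt_y=1.1547
    y: enter (6,3) at t=0.4272
    x: enter (7,3) at t=1.3000
    y: enter (7,4) at t=1.5819
    y: enter (7,5) at t=2.7366 ← occupied
  → r_4 = 2.7366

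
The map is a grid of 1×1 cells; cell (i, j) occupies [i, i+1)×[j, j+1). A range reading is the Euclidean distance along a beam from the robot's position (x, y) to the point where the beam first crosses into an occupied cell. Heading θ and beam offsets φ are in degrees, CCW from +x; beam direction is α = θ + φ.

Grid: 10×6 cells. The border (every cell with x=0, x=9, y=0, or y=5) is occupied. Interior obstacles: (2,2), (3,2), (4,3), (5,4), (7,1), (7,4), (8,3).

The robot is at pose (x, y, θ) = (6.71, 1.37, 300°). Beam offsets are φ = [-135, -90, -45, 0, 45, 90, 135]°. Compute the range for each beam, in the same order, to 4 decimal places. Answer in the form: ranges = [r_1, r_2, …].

beam 1: φ=-135°, α=165°
  dir = (cos 165°, sin 165°) = (-0.9659, 0.2588); from cell (6,1)
  next x-line at t=0.7350, next y-line at t=2.4341; Δt_x=1.0353, Δt_y=3.8637
    x: enter (5,1) at t=0.7350
    x: enter (4,1) at t=1.7703
    y: enter (4,2) at t=2.4341
    x: enter (3,2) at t=2.8056 ← occupied
  → r_1 = 2.8056
beam 2: φ=-90°, α=210°
  dir = (cos 210°, sin 210°) = (-0.8660, -0.5000); from cell (6,1)
  next x-line at t=0.8198, next y-line at t=0.7400; Δt_x=1.1547, Δt_y=2.0000
    y: enter (6,0) at t=0.7400 ← occupied
  → r_2 = 0.7400
beam 3: φ=-45°, α=255°
  dir = (cos 255°, sin 255°) = (-0.2588, -0.9659); from cell (6,1)
  next x-line at t=2.7432, next y-line at t=0.3831; Δt_x=3.8637, Δt_y=1.0353
    y: enter (6,0) at t=0.3831 ← occupied
  → r_3 = 0.3831
beam 4: φ=0°, α=300°
  dir = (cos 300°, sin 300°) = (0.5000, -0.8660); from cell (6,1)
  next x-line at t=0.5800, next y-line at t=0.4272; Δt_x=2.0000, Δt_y=1.1547
    y: enter (6,0) at t=0.4272 ← occupied
  → r_4 = 0.4272
beam 5: φ=45°, α=345°
  dir = (cos 345°, sin 345°) = (0.9659, -0.2588); from cell (6,1)
  next x-line at t=0.3002, next y-line at t=1.4296; Δt_x=1.0353, Δt_y=3.8637
    x: enter (7,1) at t=0.3002 ← occupied
  → r_5 = 0.3002
beam 6: φ=90°, α=30°
  dir = (cos 30°, sin 30°) = (0.8660, 0.5000); from cell (6,1)
  next x-line at t=0.3349, next y-line at t=1.2600; Δt_x=1.1547, Δt_y=2.0000
    x: enter (7,1) at t=0.3349 ← occupied
  → r_6 = 0.3349
beam 7: φ=135°, α=75°
  dir = (cos 75°, sin 75°) = (0.2588, 0.9659); from cell (6,1)
  next x-line at t=1.1205, next y-line at t=0.6522; Δt_x=3.8637, Δt_y=1.0353
    y: enter (6,2) at t=0.6522
    x: enter (7,2) at t=1.1205
    y: enter (7,3) at t=1.6875
    y: enter (7,4) at t=2.7228 ← occupied
  → r_7 = 2.7228

ranges = [2.8056, 0.7400, 0.3831, 0.4272, 0.3002, 0.3349, 2.7228]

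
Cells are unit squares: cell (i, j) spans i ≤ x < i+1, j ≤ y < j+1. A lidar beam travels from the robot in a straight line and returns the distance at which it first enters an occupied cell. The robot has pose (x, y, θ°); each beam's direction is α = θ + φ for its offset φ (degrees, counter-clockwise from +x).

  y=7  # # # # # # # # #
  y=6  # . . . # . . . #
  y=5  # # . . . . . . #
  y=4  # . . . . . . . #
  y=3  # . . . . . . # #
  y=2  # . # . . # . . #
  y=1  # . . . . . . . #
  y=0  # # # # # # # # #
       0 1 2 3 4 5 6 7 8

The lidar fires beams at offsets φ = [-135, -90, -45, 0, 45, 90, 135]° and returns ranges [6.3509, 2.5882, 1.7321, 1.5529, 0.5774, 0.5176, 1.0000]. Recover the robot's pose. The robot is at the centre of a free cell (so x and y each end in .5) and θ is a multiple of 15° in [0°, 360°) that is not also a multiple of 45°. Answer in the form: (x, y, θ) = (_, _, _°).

(x, y, θ) = (6.5, 6.5, 15°)

The pose lattice has 37·16 = 592 candidates. Test each by forward raycasting.
  (5.5, 4.5, 150°): beam 1 = 2.5882 ≠ 6.3509 ✗
  (3.5, 1.5, 60°): beam 1 = 0.5176 ≠ 6.3509 ✗
  (7.5, 1.5, 330°): beam 1 = 1.9319 ≠ 6.3509 ✗
  (2.5, 6.5, 195°): beam 1 = 0.5774 ≠ 6.3509 ✗
  (5.5, 1.5, 255°): beam 1 = 0.5774 ≠ 6.3509 ✗
  …
  (6.5, 6.5, 15°): r_1=6.3509, r_2=2.5882, r_3=1.7321, r_4=1.5529, r_5=0.5774, r_6=0.5176, r_7=1.0000 — all match ✓
Only this pose fits every beam.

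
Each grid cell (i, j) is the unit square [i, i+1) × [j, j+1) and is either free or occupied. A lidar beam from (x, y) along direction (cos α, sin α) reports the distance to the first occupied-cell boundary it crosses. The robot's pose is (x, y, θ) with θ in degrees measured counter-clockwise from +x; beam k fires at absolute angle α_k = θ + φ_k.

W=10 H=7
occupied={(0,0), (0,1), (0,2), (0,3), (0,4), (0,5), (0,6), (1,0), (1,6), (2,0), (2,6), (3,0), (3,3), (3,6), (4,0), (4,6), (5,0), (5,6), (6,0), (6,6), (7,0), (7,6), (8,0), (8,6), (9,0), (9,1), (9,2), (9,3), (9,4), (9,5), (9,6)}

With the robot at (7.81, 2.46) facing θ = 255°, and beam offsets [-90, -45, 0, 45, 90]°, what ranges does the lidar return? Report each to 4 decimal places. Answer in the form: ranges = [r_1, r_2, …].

beam 1: φ=-90°, α=165°
  cosα=-0.9659 sinα=0.2588 | (7,2) | tMaxX 0.8386 tMaxY 2.0864 | tΔX 1.0353 tΔY 3.8637
    t=0.8386 [x] (6,2)
    t=1.8738 [x] (5,2)
    t=2.0864 [y] (5,3)
    t=2.9091 [x] (4,3)
    t=3.9444 [x] (3,3) — stop
  → r_1 = 3.9444
beam 2: φ=-45°, α=210°
  cosα=-0.8660 sinα=-0.5000 | (7,2) | tMaxX 0.9353 tMaxY 0.9200 | tΔX 1.1547 tΔY 2.0000
    t=0.9200 [y] (7,1)
    t=0.9353 [x] (6,1)
    t=2.0900 [x] (5,1)
    t=2.9200 [y] (5,0) — stop
  → r_2 = 2.9200
beam 3: φ=0°, α=255°
  cosα=-0.2588 sinα=-0.9659 | (7,2) | tMaxX 3.1296 tMaxY 0.4762 | tΔX 3.8637 tΔY 1.0353
    t=0.4762 [y] (7,1)
    t=1.5115 [y] (7,0) — stop
  → r_3 = 1.5115
beam 4: φ=45°, α=300°
  cosα=0.5000 sinα=-0.8660 | (7,2) | tMaxX 0.3800 tMaxY 0.5312 | tΔX 2.0000 tΔY 1.1547
    t=0.3800 [x] (8,2)
    t=0.5312 [y] (8,1)
    t=1.6859 [y] (8,0) — stop
  → r_4 = 1.6859
beam 5: φ=90°, α=345°
  cosα=0.9659 sinα=-0.2588 | (7,2) | tMaxX 0.1967 tMaxY 1.7773 | tΔX 1.0353 tΔY 3.8637
    t=0.1967 [x] (8,2)
    t=1.2320 [x] (9,2) — stop
  → r_5 = 1.2320

ranges = [3.9444, 2.9200, 1.5115, 1.6859, 1.2320]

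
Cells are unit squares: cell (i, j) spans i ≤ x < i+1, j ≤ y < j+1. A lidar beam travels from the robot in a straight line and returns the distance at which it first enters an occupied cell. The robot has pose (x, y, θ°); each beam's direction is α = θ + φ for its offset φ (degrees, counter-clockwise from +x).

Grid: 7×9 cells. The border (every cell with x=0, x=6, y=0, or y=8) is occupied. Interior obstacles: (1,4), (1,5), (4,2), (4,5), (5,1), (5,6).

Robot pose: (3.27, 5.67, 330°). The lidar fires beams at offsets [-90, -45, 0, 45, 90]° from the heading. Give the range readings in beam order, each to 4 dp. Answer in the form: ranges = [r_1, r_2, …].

beam 1: φ=-90°, α=240°
  cosα=-0.5000 sinα=-0.8660 | (3,5) | tMaxX 0.5400 tMaxY 0.7736 | tΔX 2.0000 tΔY 1.1547
    t=0.5400 [x] (2,5)
    t=0.7736 [y] (2,4)
    t=1.9283 [y] (2,3)
    t=2.5400 [x] (1,3)
    t=3.0831 [y] (1,2)
    t=4.2378 [y] (1,1)
    t=4.5400 [x] (0,1) — stop
  → r_1 = 4.5400
beam 2: φ=-45°, α=285°
  cosα=0.2588 sinα=-0.9659 | (3,5) | tMaxX 2.8205 tMaxY 0.6936 | tΔX 3.8637 tΔY 1.0353
    t=0.6936 [y] (3,4)
    t=1.7289 [y] (3,3)
    t=2.7642 [y] (3,2)
    t=2.8205 [x] (4,2) — stop
  → r_2 = 2.8205
beam 3: φ=0°, α=330°
  cosα=0.8660 sinα=-0.5000 | (3,5) | tMaxX 0.8429 tMaxY 1.3400 | tΔX 1.1547 tΔY 2.0000
    t=0.8429 [x] (4,5) — stop
  → r_3 = 0.8429
beam 4: φ=45°, α=15°
  cosα=0.9659 sinα=0.2588 | (3,5) | tMaxX 0.7558 tMaxY 1.2750 | tΔX 1.0353 tΔY 3.8637
    t=0.7558 [x] (4,5) — stop
  → r_4 = 0.7558
beam 5: φ=90°, α=60°
  cosα=0.5000 sinα=0.8660 | (3,5) | tMaxX 1.4600 tMaxY 0.3811 | tΔX 2.0000 tΔY 1.1547
    t=0.3811 [y] (3,6)
    t=1.4600 [x] (4,6)
    t=1.5358 [y] (4,7)
    t=2.6905 [y] (4,8) — stop
  → r_5 = 2.6905

ranges = [4.5400, 2.8205, 0.8429, 0.7558, 2.6905]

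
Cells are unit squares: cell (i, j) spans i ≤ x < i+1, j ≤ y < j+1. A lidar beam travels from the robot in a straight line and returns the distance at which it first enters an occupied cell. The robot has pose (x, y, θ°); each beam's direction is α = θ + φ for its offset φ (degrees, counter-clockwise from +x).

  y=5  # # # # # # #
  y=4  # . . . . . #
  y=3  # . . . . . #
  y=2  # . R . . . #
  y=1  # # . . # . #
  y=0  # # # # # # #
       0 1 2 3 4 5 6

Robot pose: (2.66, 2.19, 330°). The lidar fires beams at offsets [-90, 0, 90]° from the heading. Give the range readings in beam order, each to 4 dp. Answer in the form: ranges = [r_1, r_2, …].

ranges = [1.3200, 1.5473, 3.2447]

beam 1: φ=-90°, α=240°
  d=(-0.5000,-0.8660)  start (2,2)  tX=1.3200 tY=0.2194  stride 1/|dx|=2.0000 1/|dy|=1.1547
    cross y-line → (2,1), t=0.2194
    cross x-line → (1,1), t=1.3200 (wall)
  → r_1 = 1.3200
beam 2: φ=0°, α=330°
  d=(0.8660,-0.5000)  start (2,2)  tX=0.3926 tY=0.3800  stride 1/|dx|=1.1547 1/|dy|=2.0000
    cross y-line → (2,1), t=0.3800
    cross x-line → (3,1), t=0.3926
    cross x-line → (4,1), t=1.5473 (wall)
  → r_2 = 1.5473
beam 3: φ=90°, α=60°
  d=(0.5000,0.8660)  start (2,2)  tX=0.6800 tY=0.9353  stride 1/|dx|=2.0000 1/|dy|=1.1547
    cross x-line → (3,2), t=0.6800
    cross y-line → (3,3), t=0.9353
    cross y-line → (3,4), t=2.0900
    cross x-line → (4,4), t=2.6800
    cross y-line → (4,5), t=3.2447 (wall)
  → r_3 = 3.2447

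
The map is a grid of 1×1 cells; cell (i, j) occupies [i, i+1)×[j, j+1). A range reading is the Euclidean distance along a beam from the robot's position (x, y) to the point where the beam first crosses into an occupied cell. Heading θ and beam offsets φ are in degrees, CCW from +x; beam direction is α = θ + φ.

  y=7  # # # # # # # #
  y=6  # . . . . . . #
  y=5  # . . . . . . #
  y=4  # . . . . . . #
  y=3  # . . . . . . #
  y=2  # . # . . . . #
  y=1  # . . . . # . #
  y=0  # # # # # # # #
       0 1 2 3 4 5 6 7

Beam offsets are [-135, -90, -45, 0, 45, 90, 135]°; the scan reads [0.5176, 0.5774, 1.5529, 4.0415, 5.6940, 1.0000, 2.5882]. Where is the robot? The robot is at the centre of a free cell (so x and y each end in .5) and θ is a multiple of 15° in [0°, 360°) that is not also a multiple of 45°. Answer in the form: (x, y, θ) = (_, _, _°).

(x, y, θ) = (3.5, 1.5, 30°)

Enumerate (i+0.5, j+0.5, θ) over the 34 free cells and 16 admissible headings. For each, cast all 7 beams and compare to the given ranges.
  (5.5, 4.5, 75°): beam 1 = 3.0000 ≠ 0.5176 ✗
  (6.5, 5.5, 75°): beam 1 = 1.0000 ≠ 0.5176 ✗
  (6.5, 1.5, 330°): beam 3 = 0.5176 ≠ 1.5529 ✗
  (3.5, 1.5, 285°): beam 1 = 1.0000 ≠ 0.5176 ✗
  …
  (3.5, 1.5, 30°): r_1=0.5176, r_2=0.5774, r_3=1.5529, r_4=4.0415, r_5=5.6940, r_6=1.0000, r_7=2.5882 — all match ✓
Only this pose fits every beam.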